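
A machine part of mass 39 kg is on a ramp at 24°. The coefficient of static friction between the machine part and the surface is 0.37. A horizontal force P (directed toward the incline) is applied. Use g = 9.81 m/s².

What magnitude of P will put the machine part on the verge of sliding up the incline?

At impending motion up the slope, friction acts down-slope at its limit: f = μ_s N.
Perpendicular to the incline: N = m g cos θ + P sin θ.
Along the incline: P cos θ = m g sin θ + μ_s N = m g sin θ + μ_s (m g cos θ + P sin θ).
Solving, P (cos θ − μ_s sin θ) = m g (sin θ + μ_s cos θ), so P = 39×9.81×(sin 24° + 0.37 cos 24°)/(cos 24° − 0.37 sin 24°) = 383×0.7447/0.7631 = 373 N.

P ≈ 373 N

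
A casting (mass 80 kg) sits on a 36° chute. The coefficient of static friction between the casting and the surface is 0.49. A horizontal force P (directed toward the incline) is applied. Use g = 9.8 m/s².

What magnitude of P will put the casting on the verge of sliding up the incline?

At impending motion up the slope, friction acts down-slope at its limit: f = μ_s N.
Perpendicular to the incline: N = m g cos θ + P sin θ.
Along the incline: P cos θ = m g sin θ + μ_s N = m g sin θ + μ_s (m g cos θ + P sin θ).
Solving, P (cos θ − μ_s sin θ) = m g (sin θ + μ_s cos θ), so P = 80×9.8×(sin 36° + 0.49 cos 36°)/(cos 36° − 0.49 sin 36°) = 784×0.9842/0.521 = 1480 N.

P ≈ 1480 N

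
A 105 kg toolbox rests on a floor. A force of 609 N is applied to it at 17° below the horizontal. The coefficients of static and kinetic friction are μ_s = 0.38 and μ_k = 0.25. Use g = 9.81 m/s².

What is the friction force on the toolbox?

N = m g + P sin α = 1030 + 609×sin 17° = 1208 N.
Horizontally, friction must balance P cos α = 582.4 N.
μ_s N = 0.38 × 1208 = 459.1 N.
582.4 > 459.1 N → the toolbox slides; f = μ_k N = 0.25×1208 = 302 N.

f ≈ 302 N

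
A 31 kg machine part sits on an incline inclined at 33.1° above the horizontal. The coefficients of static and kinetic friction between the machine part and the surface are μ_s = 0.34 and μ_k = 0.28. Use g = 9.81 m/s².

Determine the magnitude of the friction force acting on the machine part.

f ≈ 71.3 N (up the incline)

The normal reaction is N = m g cos θ = 254.8 N.
Along the slope the weight component is m g sin θ = 166.1 N; friction must supply exactly this, acting up-slope.
Maximum static friction available: μ_s N = 0.34 × 254.8 = 86.62 N.
Since |166.1| > 86.62 N, static friction cannot hold it; the machine part slides down the incline and kinetic friction applies: f = μ_k N = 0.28 × 254.8 = 71.3 N.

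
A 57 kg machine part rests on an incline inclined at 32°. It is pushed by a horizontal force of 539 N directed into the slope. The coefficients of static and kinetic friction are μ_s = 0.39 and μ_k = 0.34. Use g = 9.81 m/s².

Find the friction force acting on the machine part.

f ≈ 161 N (down the incline)

The horizontal push has a component P sin θ into the surface, so N = m g cos θ + P sin θ = 474.2 + 285.6 = 759.8 N.
Parallel to the incline: P cos θ − m g sin θ = 457.1 − 296.3 = 160.8 N; the friction needed to balance this is 160.8 N acting down the slope.
The limit of static friction is μ_s N = 296.3 N.
|f_req| = 160.8 ≤ 296.3 N → the machine part is in equilibrium; friction equals the required value.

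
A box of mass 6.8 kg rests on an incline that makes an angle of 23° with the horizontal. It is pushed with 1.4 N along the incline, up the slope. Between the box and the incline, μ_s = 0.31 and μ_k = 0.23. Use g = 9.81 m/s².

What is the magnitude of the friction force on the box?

f ≈ 14.1 N (up the incline)

Perpendicular to the surface, N = m g cos θ = 6.8·9.81·cos 23° = 61.41 N.
For equilibrium along the incline the friction force must supply f = m g sin θ − P = 26.06 − 1.4 = 24.66 N (positive meaning up-slope).
Static friction can supply at most μ_s N = 19.04 N.
|24.66| exceeds 19.04 N, so the box slips down-slope; friction is kinetic, f = μ_k N = 0.23×61.41 = 14.1 N.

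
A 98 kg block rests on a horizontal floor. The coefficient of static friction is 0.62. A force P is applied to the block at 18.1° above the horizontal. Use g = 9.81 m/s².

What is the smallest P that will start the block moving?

P ≈ 521 N

N = m g − P sin α (the pull lifts the block).
At impending slip, P cos α = μ_s N = μ_s (m g − P sin α).
Solving: P (cos α + μ_s sin α) = μ_s m g → P = 0.62×961/(cos 18.1° + 0.62 sin 18.1°) = 596/1.143 = 521 N.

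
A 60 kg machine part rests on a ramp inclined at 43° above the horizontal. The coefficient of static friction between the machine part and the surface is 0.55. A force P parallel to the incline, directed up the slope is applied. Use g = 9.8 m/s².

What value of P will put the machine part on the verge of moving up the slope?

At impending motion up the slope, friction acts down-slope at its limit: f = μ_s N.
P is parallel to the surface, so N = m g cos θ = 430 N.
Along the incline: P = m g sin θ + μ_s N = 401 + 0.55×430 = 638 N.

P ≈ 638 N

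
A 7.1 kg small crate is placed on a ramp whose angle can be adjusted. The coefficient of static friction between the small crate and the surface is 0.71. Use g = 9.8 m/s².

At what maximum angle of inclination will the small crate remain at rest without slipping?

θ_max ≈ 35.4°

At the slip threshold, m g sin θ = μ_s · m g cos θ, so tan θ = μ_s.
θ_max = arctan(0.71) = 35.4°.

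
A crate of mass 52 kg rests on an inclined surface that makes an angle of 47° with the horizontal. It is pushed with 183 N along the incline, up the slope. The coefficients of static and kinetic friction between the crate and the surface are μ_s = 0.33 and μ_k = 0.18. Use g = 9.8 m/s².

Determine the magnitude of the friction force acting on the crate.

The normal reaction is N = m g cos θ = 347.5 N.
The friction needed for equilibrium is m g sin θ − P = 372.7 − 183 = 189.7 N, measured positive up-slope.
Static friction can supply at most μ_s N = 114.7 N.
|189.7| exceeds 114.7 N, so the crate slips down-slope; friction is kinetic, f = μ_k N = 0.18×347.5 = 62.6 N.

f ≈ 62.6 N (up the incline)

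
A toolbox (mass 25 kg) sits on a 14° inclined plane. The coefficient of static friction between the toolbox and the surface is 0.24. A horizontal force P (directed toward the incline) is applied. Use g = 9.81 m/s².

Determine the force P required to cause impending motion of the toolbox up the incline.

At impending motion up the slope, friction acts down-slope at its limit: f = μ_s N.
Perpendicular to the incline: N = m g cos θ + P sin θ.
Along the incline: P cos θ = m g sin θ + μ_s N = m g sin θ + μ_s (m g cos θ + P sin θ).
Solving, P (cos θ − μ_s sin θ) = m g (sin θ + μ_s cos θ), so P = 25×9.81×(sin 14° + 0.24 cos 14°)/(cos 14° − 0.24 sin 14°) = 245×0.4748/0.9122 = 128 N.

P ≈ 128 N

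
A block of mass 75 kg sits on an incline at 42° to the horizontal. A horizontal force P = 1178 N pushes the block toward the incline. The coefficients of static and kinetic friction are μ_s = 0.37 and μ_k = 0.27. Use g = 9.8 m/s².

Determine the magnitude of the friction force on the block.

The horizontal push has a component P sin θ into the surface, so N = m g cos θ + P sin θ = 546.2 + 788.2 = 1334 N.
Along the incline, the net driving force (taking up-slope positive) is P cos θ − m g sin θ = 875.4 − 491.8 = 383.6 N, so equilibrium requires friction f = -383.6 N (down-slope).
The limit of static friction is μ_s N = 493.7 N.
|f_req| = 383.6 ≤ 493.7 N → the block is in equilibrium; friction equals the required value.

f ≈ 384 N (down the incline)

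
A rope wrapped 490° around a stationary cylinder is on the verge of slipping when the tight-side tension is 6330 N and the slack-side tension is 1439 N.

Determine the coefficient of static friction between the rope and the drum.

T₂/T₁ = e^{μβ} → μ = ln(T₂/T₁)/β.
β = 490° = 8.552 rad.
μ = ln(6330/1439)/8.552 = ln(4.399)/8.552 = 0.173.

μ ≈ 0.173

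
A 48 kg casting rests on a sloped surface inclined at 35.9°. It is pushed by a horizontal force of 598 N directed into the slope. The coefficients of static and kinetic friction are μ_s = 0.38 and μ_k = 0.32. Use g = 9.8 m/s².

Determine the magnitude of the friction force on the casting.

f ≈ 209 N (down the incline)

Resolve perpendicular to the incline: N = m g cos θ + P sin θ = 48×9.8×cos 35.9° + 598×sin 35.9° = 731.7 N.
Along the incline, the net driving force (taking up-slope positive) is P cos θ − m g sin θ = 484.4 − 275.8 = 208.6 N, so equilibrium requires friction f = -208.6 N (down-slope).
Maximum static friction: μ_s N = 0.38 × 731.7 = 278 N.
Since 208.6 N is within the 278 N limit, the casting stays put and friction is exactly 209 N.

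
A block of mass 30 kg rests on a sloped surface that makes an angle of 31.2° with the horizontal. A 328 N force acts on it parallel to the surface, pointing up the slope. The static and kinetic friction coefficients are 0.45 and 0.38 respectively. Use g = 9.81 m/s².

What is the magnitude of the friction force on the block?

f ≈ 95.7 N (down the incline)

The normal reaction is N = m g cos θ = 251.7 N.
For equilibrium along the incline the friction force must supply f = m g sin θ − P = 152.5 − 328 = -175.5 N (positive meaning up-slope).
Static friction can supply at most μ_s N = 113.3 N.
Since |-175.5| > 113.3 N, static friction cannot hold it; the block slides up the incline and kinetic friction applies: f = μ_k N = 0.38 × 251.7 = 95.7 N.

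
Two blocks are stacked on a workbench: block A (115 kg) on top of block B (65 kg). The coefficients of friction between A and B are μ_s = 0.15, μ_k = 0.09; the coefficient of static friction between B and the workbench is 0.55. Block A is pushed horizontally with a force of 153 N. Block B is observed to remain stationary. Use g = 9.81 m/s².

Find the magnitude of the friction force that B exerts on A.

f ≈ 153 N

Between the blocks, N₁ = m_A g = 1128 N.
Maximum static friction on A from B: μ_s N₁ = 0.15×1128 = 169.2 N.
Since P = 153 N ≤ 169.2 N, A does not slip on B; friction on A equals P = 153 N.
B experiences an equal 153 N forward from A (third law). B is in equilibrium, so the floor supplies f₂ = 153 N of static friction (limit μ_s(m_A+m_B)g = 971.2 N, not exceeded).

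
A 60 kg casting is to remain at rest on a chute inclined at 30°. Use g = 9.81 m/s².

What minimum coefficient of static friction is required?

μ_s,min ≈ 0.577

At the slip threshold m g sin θ = μ_s m g cos θ, so μ_s,min = tan θ.
μ_s,min = tan 30° = 0.577.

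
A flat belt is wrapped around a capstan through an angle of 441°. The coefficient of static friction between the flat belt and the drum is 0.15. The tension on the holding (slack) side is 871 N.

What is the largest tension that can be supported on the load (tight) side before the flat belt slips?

T_max ≈ 2760 N

At impending slip the capstan equation gives T₂/T₁ = e^{μβ} with β in radians.
β = 441° × π/180 = 7.697 rad.
e^{μβ} = e^{0.15×7.697} = 3.173.
T₂ = T₁ · e^{μβ} = 871 × 3.173 = 2760 N.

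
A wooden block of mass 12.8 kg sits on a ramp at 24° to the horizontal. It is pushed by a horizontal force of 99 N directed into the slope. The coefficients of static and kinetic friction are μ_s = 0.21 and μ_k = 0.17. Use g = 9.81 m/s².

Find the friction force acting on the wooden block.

Resolve perpendicular to the incline: N = m g cos θ + P sin θ = 12.8×9.81×cos 24° + 99×sin 24° = 155 N.
Parallel to the incline: P cos θ − m g sin θ = 90.44 − 51.07 = 39.37 N; the friction needed to balance this is 39.37 N acting down the slope.
Maximum static friction: μ_s N = 0.21 × 155 = 32.55 N.
|f_req| = 39.37 > 32.55 N → the wooden block slides up the incline; f = μ_k N = 0.17 × 155 = 26.3 N.

f ≈ 26.3 N (down the incline)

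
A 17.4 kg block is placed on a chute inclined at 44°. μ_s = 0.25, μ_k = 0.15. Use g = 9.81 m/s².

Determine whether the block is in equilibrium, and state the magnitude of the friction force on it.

N = m g cos θ = 123 N.
Down-slope weight component: m g sin θ = 119 N.
μ_s N = 30.7 N.
119 > 30.7 N, so it slides; kinetic friction f = μ_k N = 0.15×123 = 18.4 N.

f ≈ 18.4 N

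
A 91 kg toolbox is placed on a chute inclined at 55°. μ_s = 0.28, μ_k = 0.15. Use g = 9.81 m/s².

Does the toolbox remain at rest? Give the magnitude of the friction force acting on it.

N = m g cos θ = 512 N.
Down-slope weight component: m g sin θ = 731 N.
μ_s N = 143 N.
731 > 143 N, so it slides; kinetic friction f = μ_k N = 0.15×512 = 76.8 N.

f ≈ 76.8 N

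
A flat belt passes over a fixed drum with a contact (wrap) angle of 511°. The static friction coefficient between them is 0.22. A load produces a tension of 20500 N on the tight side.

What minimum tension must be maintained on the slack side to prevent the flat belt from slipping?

T_min ≈ 2880 N

Capstan equation at impending slip: T_tight/T_slack = e^{μβ}.
β = 511° = 8.919 rad; e^{μβ} = e^{0.22×8.919} = 7.114.
T_slack = T_tight / e^{μβ} = 20500 / 7.114 = 2880 N.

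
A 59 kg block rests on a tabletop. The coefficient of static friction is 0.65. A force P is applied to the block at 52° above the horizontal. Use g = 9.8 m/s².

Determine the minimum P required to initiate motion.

P ≈ 333 N

N = m g − P sin α (the pull lifts the block).
At impending slip, P cos α = μ_s N = μ_s (m g − P sin α).
Solving: P (cos α + μ_s sin α) = μ_s m g → P = 0.65×578/(cos 52° + 0.65 sin 52°) = 376/1.128 = 333 N.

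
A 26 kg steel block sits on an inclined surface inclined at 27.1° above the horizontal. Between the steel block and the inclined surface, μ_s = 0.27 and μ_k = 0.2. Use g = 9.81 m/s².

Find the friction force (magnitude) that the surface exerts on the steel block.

f ≈ 45.4 N (up the incline)

Perpendicular to the surface, N = m g cos θ = 26·9.81·cos 27.1° = 227.1 N.
Along the slope the weight component is m g sin θ = 116.2 N; friction must supply exactly this, acting up-slope.
Static friction can supply at most μ_s N = 61.31 N.
Since |116.2| > 61.31 N, static friction cannot hold it; the steel block slides down the incline and kinetic friction applies: f = μ_k N = 0.2 × 227.1 = 45.4 N.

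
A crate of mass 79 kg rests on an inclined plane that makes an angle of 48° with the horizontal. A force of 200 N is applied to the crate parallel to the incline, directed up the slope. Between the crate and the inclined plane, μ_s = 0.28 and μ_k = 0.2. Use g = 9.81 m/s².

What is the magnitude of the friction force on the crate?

f ≈ 104 N (up the incline)

The normal reaction is N = m g cos θ = 518.6 N.
Parallel to the incline, ΣF = 0 gives f = m g sin θ − P = 575.9 − 200 = 375.9 N (up-slope positive).
The static-friction ceiling is μ_s N = 0.28 × 518.6 = 145.2 N.
|375.9| exceeds 145.2 N, so the crate slips down-slope; friction is kinetic, f = μ_k N = 0.2×518.6 = 104 N.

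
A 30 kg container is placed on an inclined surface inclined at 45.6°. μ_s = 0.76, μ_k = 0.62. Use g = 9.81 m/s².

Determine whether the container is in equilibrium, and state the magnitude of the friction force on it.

N = m g cos θ = 206 N.
Down-slope weight component: m g sin θ = 210 N.
μ_s N = 156 N.
210 > 156 N, so it slides; kinetic friction f = μ_k N = 0.62×206 = 128 N.

f ≈ 128 N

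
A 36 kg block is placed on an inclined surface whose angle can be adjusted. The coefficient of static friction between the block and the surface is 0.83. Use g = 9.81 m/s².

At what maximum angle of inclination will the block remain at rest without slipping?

At the slip threshold, m g sin θ = μ_s · m g cos θ, so tan θ = μ_s.
θ_max = arctan(0.83) = 39.7°.

θ_max ≈ 39.7°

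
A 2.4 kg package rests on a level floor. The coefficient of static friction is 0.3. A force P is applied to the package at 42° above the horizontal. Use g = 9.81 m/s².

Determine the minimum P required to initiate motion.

N = m g − P sin α (the pull lifts the package).
At impending slip, P cos α = μ_s N = μ_s (m g − P sin α).
Solving: P (cos α + μ_s sin α) = μ_s m g → P = 0.3×23.5/(cos 42° + 0.3 sin 42°) = 7.06/0.9439 = 7.48 N.

P ≈ 7.48 N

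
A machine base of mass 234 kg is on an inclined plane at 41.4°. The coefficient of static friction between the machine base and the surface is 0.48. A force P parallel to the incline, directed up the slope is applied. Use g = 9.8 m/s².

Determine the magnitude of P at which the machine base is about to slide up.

P ≈ 2340 N

At impending motion up the slope, friction acts down-slope at its limit: f = μ_s N.
P is parallel to the surface, so N = m g cos θ = 1720 N.
Along the incline: P = m g sin θ + μ_s N = 1520 + 0.48×1720 = 2340 N.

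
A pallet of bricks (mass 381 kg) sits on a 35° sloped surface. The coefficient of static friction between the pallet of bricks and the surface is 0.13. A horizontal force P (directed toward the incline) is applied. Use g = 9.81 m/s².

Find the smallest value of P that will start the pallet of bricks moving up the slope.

P ≈ 3410 N

At impending motion up the slope, friction acts down-slope at its limit: f = μ_s N.
Perpendicular to the incline: N = m g cos θ + P sin θ.
Along the incline: P cos θ = m g sin θ + μ_s N = m g sin θ + μ_s (m g cos θ + P sin θ).
Solving, P (cos θ − μ_s sin θ) = m g (sin θ + μ_s cos θ), so P = 381×9.81×(sin 35° + 0.13 cos 35°)/(cos 35° − 0.13 sin 35°) = 3740×0.6801/0.7446 = 3410 N.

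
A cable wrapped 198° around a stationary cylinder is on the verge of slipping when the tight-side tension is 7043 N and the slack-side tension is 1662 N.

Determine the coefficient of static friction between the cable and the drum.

μ ≈ 0.418

T₂/T₁ = e^{μβ} → μ = ln(T₂/T₁)/β.
β = 198° = 3.456 rad.
μ = ln(7043/1662)/3.456 = ln(4.238)/3.456 = 0.418.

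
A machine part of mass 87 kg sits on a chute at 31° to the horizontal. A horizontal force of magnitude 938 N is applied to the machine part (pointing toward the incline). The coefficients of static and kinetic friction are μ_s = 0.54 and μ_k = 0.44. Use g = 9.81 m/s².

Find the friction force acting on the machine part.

f ≈ 364 N (down the incline)

Resolve perpendicular to the incline: N = m g cos θ + P sin θ = 87×9.81×cos 31° + 938×sin 31° = 1215 N.
Parallel to the incline: P cos θ − m g sin θ = 804 − 439.6 = 364.5 N; the friction needed to balance this is 364.5 N acting down the slope.
Maximum static friction: μ_s N = 0.54 × 1215 = 655.9 N.
Since 364.5 N is within the 655.9 N limit, the machine part stays put and friction is exactly 364 N.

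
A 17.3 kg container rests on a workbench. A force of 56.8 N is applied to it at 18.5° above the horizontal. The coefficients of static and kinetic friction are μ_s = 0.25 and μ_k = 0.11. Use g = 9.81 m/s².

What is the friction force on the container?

f ≈ 16.7 N

N = m g − P sin α = 169.7 − 56.8×sin 18.5° = 151.7 N.
Horizontally, friction must balance P cos α = 53.86 N.
μ_s N = 0.25 × 151.7 = 37.92 N.
53.86 > 37.92 N → the container slides; f = μ_k N = 0.11×151.7 = 16.7 N.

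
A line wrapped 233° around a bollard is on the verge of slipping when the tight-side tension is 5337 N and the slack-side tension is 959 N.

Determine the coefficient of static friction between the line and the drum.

T₂/T₁ = e^{μβ} → μ = ln(T₂/T₁)/β.
β = 233° = 4.067 rad.
μ = ln(5337/959)/4.067 = ln(5.565)/4.067 = 0.422.

μ ≈ 0.422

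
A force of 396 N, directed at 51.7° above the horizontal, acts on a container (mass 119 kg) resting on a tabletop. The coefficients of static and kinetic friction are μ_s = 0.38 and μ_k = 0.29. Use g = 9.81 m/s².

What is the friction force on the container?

f ≈ 245 N

The vertical component of P reduces the normal force: N = m g − P sin α = 1167 − 310.8 = 856.6 N.
For equilibrium, f = P cos α = 396×cos 51.7° = 245.4 N.
μ_s N = 0.38 × 856.6 = 325.5 N.
Since 245.4 N does not exceed the limit, the container stays at rest and f = 245 N.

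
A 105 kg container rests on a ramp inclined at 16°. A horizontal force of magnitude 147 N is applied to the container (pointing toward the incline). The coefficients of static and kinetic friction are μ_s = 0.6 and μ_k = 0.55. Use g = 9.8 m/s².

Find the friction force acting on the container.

Normal direction: N = m g cos θ + P sin θ = 1030 N.
Parallel to the incline: P cos θ − m g sin θ = 141.3 − 283.6 = -142.3 N; the friction needed to balance this is 142.3 N acting up the slope.
The limit of static friction is μ_s N = 617.8 N.
|f_req| = 142.3 ≤ 617.8 N → the container is in equilibrium; friction equals the required value.

f ≈ 142 N (up the incline)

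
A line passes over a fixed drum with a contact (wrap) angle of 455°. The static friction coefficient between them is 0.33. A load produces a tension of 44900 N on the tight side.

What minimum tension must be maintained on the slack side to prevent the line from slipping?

T_min ≈ 3270 N

Capstan equation at impending slip: T_tight/T_slack = e^{μβ}.
β = 455° = 7.941 rad; e^{μβ} = e^{0.33×7.941} = 13.74.
T_slack = T_tight / e^{μβ} = 44900 / 13.74 = 3270 N.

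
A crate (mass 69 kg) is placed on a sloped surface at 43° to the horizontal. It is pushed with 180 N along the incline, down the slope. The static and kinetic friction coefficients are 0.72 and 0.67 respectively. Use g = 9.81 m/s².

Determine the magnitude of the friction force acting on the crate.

Perpendicular to the surface, N = m g cos θ = 69·9.81·cos 43° = 495 N.
The friction needed for equilibrium is m g sin θ + P = 461.6 + 180 = 641.6 N, measured positive up-slope.
Static friction can supply at most μ_s N = 356.4 N.
|641.6| exceeds 356.4 N, so the crate slips down-slope; friction is kinetic, f = μ_k N = 0.67×495 = 332 N.

f ≈ 332 N (up the incline)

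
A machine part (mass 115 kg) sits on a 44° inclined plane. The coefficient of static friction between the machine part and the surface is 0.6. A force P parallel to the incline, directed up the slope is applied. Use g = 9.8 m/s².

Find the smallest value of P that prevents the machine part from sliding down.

P_min ≈ 296 N

The machine part tends to slide down (tan θ > μ_s), so at the point of impending slip friction acts up-slope at its limit: f = μ_s N.
P is parallel to the surface, so N = m g cos θ = 811 N.
Along the incline: P + μ_s N = m g sin θ, so P = 783 − 0.6×811 = 296 N.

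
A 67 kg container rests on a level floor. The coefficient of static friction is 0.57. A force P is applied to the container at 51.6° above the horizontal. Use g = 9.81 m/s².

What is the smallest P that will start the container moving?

N = m g − P sin α (the pull lifts the container).
At impending slip, P cos α = μ_s N = μ_s (m g − P sin α).
Solving: P (cos α + μ_s sin α) = μ_s m g → P = 0.57×657/(cos 51.6° + 0.57 sin 51.6°) = 375/1.068 = 351 N.

P ≈ 351 N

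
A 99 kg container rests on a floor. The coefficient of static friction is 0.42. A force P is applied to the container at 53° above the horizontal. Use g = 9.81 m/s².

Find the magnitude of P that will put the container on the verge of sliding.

N = m g − P sin α (the pull lifts the container).
At impending slip, P cos α = μ_s N = μ_s (m g − P sin α).
Solving: P (cos α + μ_s sin α) = μ_s m g → P = 0.42×971/(cos 53° + 0.42 sin 53°) = 408/0.9372 = 435 N.

P ≈ 435 N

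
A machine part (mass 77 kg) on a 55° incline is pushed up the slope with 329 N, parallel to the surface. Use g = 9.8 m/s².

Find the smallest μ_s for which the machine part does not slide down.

N = m g cos θ = 432.8 N.
Friction must make up the shortfall along the incline: f = m g sin θ − P = 618.1 − 329 = 289.1 N.
At the threshold f = μ_s N, so μ_s,min = 289.1/432.8 = 0.668.

μ_s,min ≈ 0.668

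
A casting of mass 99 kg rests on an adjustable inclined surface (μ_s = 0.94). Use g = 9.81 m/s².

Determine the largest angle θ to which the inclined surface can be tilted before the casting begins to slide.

At the slip threshold, m g sin θ = μ_s · m g cos θ, so tan θ = μ_s.
θ_max = arctan(0.94) = 43.2°.

θ_max ≈ 43.2°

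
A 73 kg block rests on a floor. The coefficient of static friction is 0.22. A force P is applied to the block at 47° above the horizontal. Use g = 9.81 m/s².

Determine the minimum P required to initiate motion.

N = m g − P sin α (the pull lifts the block).
At impending slip, P cos α = μ_s N = μ_s (m g − P sin α).
Solving: P (cos α + μ_s sin α) = μ_s m g → P = 0.22×716/(cos 47° + 0.22 sin 47°) = 158/0.8429 = 187 N.

P ≈ 187 N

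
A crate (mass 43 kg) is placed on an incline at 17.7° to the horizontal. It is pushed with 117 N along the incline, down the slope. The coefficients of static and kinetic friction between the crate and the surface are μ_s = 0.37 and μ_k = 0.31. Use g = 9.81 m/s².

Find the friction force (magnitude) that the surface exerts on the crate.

Normal force: N = m g cos θ = 43 × 9.81 × cos 17.7° = 401.9 N.
The friction needed for equilibrium is m g sin θ + P = 128.3 + 117 = 245.3 N, measured positive up-slope.
The static-friction ceiling is μ_s N = 0.37 × 401.9 = 148.7 N.
Since |245.3| > 148.7 N, static friction cannot hold it; the crate slides down the incline and kinetic friction applies: f = μ_k N = 0.31 × 401.9 = 125 N.

f ≈ 125 N (up the incline)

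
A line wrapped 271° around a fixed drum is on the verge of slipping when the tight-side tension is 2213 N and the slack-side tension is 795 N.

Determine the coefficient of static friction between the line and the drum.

μ ≈ 0.216

T₂/T₁ = e^{μβ} → μ = ln(T₂/T₁)/β.
β = 271° = 4.73 rad.
μ = ln(2213/795)/4.73 = ln(2.784)/4.73 = 0.216.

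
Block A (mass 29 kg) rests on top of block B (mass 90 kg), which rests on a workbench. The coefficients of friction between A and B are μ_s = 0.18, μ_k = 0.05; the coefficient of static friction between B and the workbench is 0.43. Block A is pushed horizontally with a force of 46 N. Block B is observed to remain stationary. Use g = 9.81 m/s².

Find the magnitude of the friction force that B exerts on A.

Normal force at the A–B interface: N₁ = m_A g = 284.5 N.
So the A–B interface can sustain at most μ_s N₁ = 51.21 N of static friction.
Since P = 46 N ≤ 51.21 N, A does not slip on B; friction on A equals P = 46 N.
By Newton's third law B feels 46 N forward from A. With B stationary, the floor's static friction on B balances it: f₂ = 46 N (well within μ_s(m_A+m_B)g = 502 N).

f ≈ 46 N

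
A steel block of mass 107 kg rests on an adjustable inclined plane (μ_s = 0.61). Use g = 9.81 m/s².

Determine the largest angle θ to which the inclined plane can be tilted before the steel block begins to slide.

At the slip threshold, m g sin θ = μ_s · m g cos θ, so tan θ = μ_s.
θ_max = arctan(0.61) = 31.4°.

θ_max ≈ 31.4°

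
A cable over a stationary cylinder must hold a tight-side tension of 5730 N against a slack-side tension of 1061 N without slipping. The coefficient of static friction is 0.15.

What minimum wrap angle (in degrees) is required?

T₂/T₁ = e^{μβ} → β = ln(T₂/T₁)/μ.
β = ln(5730/1061)/0.15 = 1.687/0.15 = 11.24 rad.
In degrees: β = 11.24 × 180/π = 644°.

β_min ≈ 644°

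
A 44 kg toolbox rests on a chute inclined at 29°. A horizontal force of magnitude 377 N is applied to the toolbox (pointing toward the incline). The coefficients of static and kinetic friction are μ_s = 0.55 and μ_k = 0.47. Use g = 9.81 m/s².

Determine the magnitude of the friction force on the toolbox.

The horizontal push has a component P sin θ into the surface, so N = m g cos θ + P sin θ = 377.5 + 182.8 = 560.3 N.
Parallel to the incline: P cos θ − m g sin θ = 329.7 − 209.3 = 120.5 N; the friction needed to balance this is 120.5 N acting down the slope.
The limit of static friction is μ_s N = 308.2 N.
|f_req| = 120.5 ≤ 308.2 N → the toolbox is in equilibrium; friction equals the required value.

f ≈ 120 N (down the incline)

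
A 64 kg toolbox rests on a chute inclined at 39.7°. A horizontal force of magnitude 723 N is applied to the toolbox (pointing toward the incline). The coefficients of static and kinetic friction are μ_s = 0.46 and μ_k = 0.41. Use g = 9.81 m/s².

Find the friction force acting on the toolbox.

Resolve perpendicular to the incline: N = m g cos θ + P sin θ = 64×9.81×cos 39.7° + 723×sin 39.7° = 944.9 N.
Parallel to the incline: P cos θ − m g sin θ = 556.3 − 401 = 155.2 N; the friction needed to balance this is 155.2 N acting down the slope.
The limit of static friction is μ_s N = 434.6 N.
|f_req| = 155.2 ≤ 434.6 N → the toolbox is in equilibrium; friction equals the required value.

f ≈ 155 N (down the incline)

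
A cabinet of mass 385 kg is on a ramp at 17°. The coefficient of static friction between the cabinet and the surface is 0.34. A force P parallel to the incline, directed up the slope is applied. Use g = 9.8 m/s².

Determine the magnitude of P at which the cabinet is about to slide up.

P ≈ 2330 N

At impending motion up the slope, friction acts down-slope at its limit: f = μ_s N.
P is parallel to the surface, so N = m g cos θ = 3610 N.
Along the incline: P = m g sin θ + μ_s N = 1100 + 0.34×3610 = 2330 N.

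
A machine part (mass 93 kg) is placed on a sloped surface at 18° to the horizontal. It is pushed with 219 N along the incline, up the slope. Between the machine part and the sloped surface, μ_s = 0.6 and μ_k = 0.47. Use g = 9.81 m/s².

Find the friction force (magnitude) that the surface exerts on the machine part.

The normal reaction is N = m g cos θ = 867.7 N.
The friction needed for equilibrium is m g sin θ − P = 281.9 − 219 = 62.93 N, measured positive up-slope.
The static-friction ceiling is μ_s N = 0.6 × 867.7 = 520.6 N.
Since |62.93| ≤ 520.6 N, the machine part remains in static equilibrium and friction takes exactly the required value.

f ≈ 62.9 N (up the incline)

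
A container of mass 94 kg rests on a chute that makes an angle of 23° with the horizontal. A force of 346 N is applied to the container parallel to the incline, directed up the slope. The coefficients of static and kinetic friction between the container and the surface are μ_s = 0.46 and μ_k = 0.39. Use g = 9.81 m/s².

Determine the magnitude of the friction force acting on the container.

Perpendicular to the surface, N = m g cos θ = 94·9.81·cos 23° = 848.8 N.
Parallel to the incline, ΣF = 0 gives f = m g sin θ − P = 360.3 − 346 = 14.31 N (up-slope positive).
Static friction can supply at most μ_s N = 390.5 N.
Since |14.31| ≤ 390.5 N, static friction is sufficient; f equals the required value, not μ_s N.

f ≈ 14.3 N (up the incline)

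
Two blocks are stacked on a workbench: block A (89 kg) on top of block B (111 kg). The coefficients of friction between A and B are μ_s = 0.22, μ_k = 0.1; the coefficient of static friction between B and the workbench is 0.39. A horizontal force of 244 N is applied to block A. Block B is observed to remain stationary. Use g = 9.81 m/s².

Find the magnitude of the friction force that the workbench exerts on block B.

f ≈ 87.3 N

Between the blocks, N₁ = m_A g = 873.1 N.
So the A–B interface can sustain at most μ_s N₁ = 192.1 N of static friction.
P = 244 N exceeds that limit, so A slips over B and the interface friction becomes kinetic: f₁ = μ_k N₁ = 0.1×873.1 = 87.3 N.
B experiences an equal 87.3 N forward from A (third law). B is in equilibrium, so the floor supplies f₂ = 87.3 N of static friction (limit μ_s(m_A+m_B)g = 765.2 N, not exceeded).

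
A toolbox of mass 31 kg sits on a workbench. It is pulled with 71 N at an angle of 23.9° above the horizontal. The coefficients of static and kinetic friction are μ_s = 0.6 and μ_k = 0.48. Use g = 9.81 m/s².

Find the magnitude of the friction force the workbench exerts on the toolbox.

The vertical component of P reduces the normal force: N = m g − P sin α = 304.1 − 28.77 = 275.3 N.
Horizontally, friction must balance P cos α = 64.91 N.
The static-friction limit is μ_s N = 165.2 N.
Since 64.91 N does not exceed the limit, the toolbox stays at rest and f = 64.9 N.

f ≈ 64.9 N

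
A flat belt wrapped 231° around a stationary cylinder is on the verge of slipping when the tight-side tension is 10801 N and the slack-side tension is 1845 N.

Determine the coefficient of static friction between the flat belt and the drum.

μ ≈ 0.438

T₂/T₁ = e^{μβ} → μ = ln(T₂/T₁)/β.
β = 231° = 4.032 rad.
μ = ln(10801/1845)/4.032 = ln(5.854)/4.032 = 0.438.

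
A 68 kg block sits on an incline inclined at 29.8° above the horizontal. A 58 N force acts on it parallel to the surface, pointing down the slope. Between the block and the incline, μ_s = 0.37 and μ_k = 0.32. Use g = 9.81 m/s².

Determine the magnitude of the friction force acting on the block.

Perpendicular to the surface, N = m g cos θ = 68·9.81·cos 29.8° = 578.9 N.
The friction needed for equilibrium is m g sin θ + P = 331.5 + 58 = 389.5 N, measured positive up-slope.
Static friction can supply at most μ_s N = 214.2 N.
Since |389.5| > 214.2 N, static friction cannot hold it; the block slides down the incline and kinetic friction applies: f = μ_k N = 0.32 × 578.9 = 185 N.

f ≈ 185 N (up the incline)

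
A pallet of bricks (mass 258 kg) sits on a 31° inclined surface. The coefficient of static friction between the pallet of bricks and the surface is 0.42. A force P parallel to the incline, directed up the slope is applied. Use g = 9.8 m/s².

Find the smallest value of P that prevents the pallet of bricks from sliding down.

The pallet of bricks tends to slide down (tan θ > μ_s), so at the point of impending slip friction acts up-slope at its limit: f = μ_s N.
P is parallel to the surface, so N = m g cos θ = 2170 N.
Along the incline: P + μ_s N = m g sin θ, so P = 1300 − 0.42×2170 = 392 N.

P_min ≈ 392 N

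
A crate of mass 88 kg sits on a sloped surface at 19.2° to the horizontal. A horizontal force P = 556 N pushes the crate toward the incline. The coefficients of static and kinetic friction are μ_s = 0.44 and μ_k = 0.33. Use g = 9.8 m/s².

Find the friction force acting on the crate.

f ≈ 241 N (down the incline)

Normal direction: N = m g cos θ + P sin θ = 997.3 N.
Along the incline, the net driving force (taking up-slope positive) is P cos θ − m g sin θ = 525.1 − 283.6 = 241.5 N, so equilibrium requires friction f = -241.5 N (down-slope).
The limit of static friction is μ_s N = 438.8 N.
Since 241.5 N is within the 438.8 N limit, the crate stays put and friction is exactly 241 N.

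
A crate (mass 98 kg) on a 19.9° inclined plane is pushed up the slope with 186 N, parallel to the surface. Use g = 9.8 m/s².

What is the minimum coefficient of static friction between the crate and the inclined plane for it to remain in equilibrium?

μ_s,min ≈ 0.156

N = m g cos θ = 903.1 N.
Friction must make up the shortfall along the incline: f = m g sin θ − P = 326.9 − 186 = 140.9 N.
At the threshold f = μ_s N, so μ_s,min = 140.9/903.1 = 0.156.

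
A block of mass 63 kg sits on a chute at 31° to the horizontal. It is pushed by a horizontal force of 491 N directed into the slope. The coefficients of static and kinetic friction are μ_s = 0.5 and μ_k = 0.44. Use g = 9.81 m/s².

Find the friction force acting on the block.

f ≈ 103 N (down the incline)

The horizontal push has a component P sin θ into the surface, so N = m g cos θ + P sin θ = 529.8 + 252.9 = 782.6 N.
Along the incline, the net driving force (taking up-slope positive) is P cos θ − m g sin θ = 420.9 − 318.3 = 102.6 N, so equilibrium requires friction f = -102.6 N (down-slope).
The limit of static friction is μ_s N = 391.3 N.
|f_req| = 102.6 ≤ 391.3 N → the block is in equilibrium; friction equals the required value.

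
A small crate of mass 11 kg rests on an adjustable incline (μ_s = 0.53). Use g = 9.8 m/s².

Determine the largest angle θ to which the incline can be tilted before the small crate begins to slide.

At the slip threshold, m g sin θ = μ_s · m g cos θ, so tan θ = μ_s.
θ_max = arctan(0.53) = 27.9°.

θ_max ≈ 27.9°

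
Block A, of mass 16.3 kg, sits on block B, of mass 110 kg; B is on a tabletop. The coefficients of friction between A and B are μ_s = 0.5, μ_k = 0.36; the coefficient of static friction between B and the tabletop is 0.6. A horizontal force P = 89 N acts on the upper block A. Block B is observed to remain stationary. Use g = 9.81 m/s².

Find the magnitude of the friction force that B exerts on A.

f ≈ 57.6 N

Normal force at the A–B interface: N₁ = m_A g = 159.9 N.
So the A–B interface can sustain at most μ_s N₁ = 79.95 N of static friction.
P = 89 N exceeds that limit, so A slips over B and the interface friction becomes kinetic: f₁ = μ_k N₁ = 0.36×159.9 = 57.6 N.
By Newton's third law B feels 57.6 N forward from A. With B stationary, the floor's static friction on B balances it: f₂ = 57.6 N (well within μ_s(m_A+m_B)g = 743.4 N).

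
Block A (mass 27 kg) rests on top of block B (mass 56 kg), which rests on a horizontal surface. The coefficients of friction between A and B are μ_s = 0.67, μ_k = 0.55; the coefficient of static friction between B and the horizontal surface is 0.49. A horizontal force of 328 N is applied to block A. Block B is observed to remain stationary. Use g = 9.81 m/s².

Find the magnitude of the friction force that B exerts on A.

f ≈ 146 N

Between the blocks, N₁ = m_A g = 264.9 N.
Maximum static friction on A from B: μ_s N₁ = 0.67×264.9 = 177.5 N.
P = 328 N exceeds that limit, so A slips over B and the interface friction becomes kinetic: f₁ = μ_k N₁ = 0.55×264.9 = 146 N.
B experiences an equal 146 N forward from A (third law). B is in equilibrium, so the floor supplies f₂ = 146 N of static friction (limit μ_s(m_A+m_B)g = 399 N, not exceeded).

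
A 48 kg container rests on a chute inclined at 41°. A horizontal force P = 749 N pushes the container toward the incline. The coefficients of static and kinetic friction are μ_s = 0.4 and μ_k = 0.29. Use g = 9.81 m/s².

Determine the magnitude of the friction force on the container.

Normal direction: N = m g cos θ + P sin θ = 846.8 N.
Parallel to the incline: P cos θ − m g sin θ = 565.3 − 308.9 = 256.4 N; the friction needed to balance this is 256.4 N acting down the slope.
Maximum static friction: μ_s N = 0.4 × 846.8 = 338.7 N.
Since 256.4 N is within the 338.7 N limit, the container stays put and friction is exactly 256 N.

f ≈ 256 N (down the incline)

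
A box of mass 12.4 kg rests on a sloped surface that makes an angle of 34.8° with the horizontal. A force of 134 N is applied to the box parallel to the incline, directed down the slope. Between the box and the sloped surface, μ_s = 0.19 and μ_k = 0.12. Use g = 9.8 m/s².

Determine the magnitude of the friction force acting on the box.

f ≈ 12 N (up the incline)

Perpendicular to the surface, N = m g cos θ = 12.4·9.8·cos 34.8° = 99.79 N.
The friction needed for equilibrium is m g sin θ + P = 69.35 + 134 = 203.4 N, measured positive up-slope.
The static-friction ceiling is μ_s N = 0.19 × 99.79 = 18.96 N.
|203.4| exceeds 18.96 N, so the box slips down-slope; friction is kinetic, f = μ_k N = 0.12×99.79 = 12 N.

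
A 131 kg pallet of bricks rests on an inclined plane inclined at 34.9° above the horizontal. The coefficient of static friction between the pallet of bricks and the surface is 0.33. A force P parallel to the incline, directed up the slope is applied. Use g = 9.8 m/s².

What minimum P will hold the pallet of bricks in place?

P_min ≈ 387 N

The pallet of bricks tends to slide down (tan θ > μ_s), so at the point of impending slip friction acts up-slope at its limit: f = μ_s N.
P is parallel to the surface, so N = m g cos θ = 1050 N.
Along the incline: P + μ_s N = m g sin θ, so P = 735 − 0.33×1050 = 387 N.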